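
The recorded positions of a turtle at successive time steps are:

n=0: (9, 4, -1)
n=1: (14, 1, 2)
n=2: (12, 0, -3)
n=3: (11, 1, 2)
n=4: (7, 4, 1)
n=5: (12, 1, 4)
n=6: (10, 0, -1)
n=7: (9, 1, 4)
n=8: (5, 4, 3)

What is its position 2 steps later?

The moves between consecutive positions are (+5, -3, +3), (-2, -1, -5), (-1, +1, +5), (-4, +3, -1), (+5, -3, +3), (-2, -1, -5), (-1, +1, +5), (-4, +3, -1); they repeat the 4-cycle [(+5, -3, +3), (-2, -1, -5), (-1, +1, +5), (-4, +3, -1)].
step 9: apply (+5, -3, +3) → (10, 1, 6)
step 10: apply (-2, -1, -5) → (8, 0, 1)

(8, 0, 1)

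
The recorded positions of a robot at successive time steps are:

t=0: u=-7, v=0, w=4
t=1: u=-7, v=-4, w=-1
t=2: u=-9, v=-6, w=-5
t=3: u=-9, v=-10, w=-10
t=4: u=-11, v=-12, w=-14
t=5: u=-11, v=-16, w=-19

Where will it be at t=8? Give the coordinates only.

u=-15, v=-24, w=-32

Step-to-step displacements: (+0, -4, -5), (-2, -2, -4), (+0, -4, -5), (-2, -2, -4), (+0, -4, -5) — a repeating cycle of length 2.
step 6: apply (-2, -2, -4) → u=-13, v=-18, w=-23
step 7: apply (+0, -4, -5) → u=-13, v=-22, w=-28
step 8: apply (-2, -2, -4) → u=-15, v=-24, w=-32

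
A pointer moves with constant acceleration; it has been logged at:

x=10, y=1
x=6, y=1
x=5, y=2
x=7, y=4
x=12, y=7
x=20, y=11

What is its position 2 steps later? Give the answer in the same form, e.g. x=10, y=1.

First differences are (-4,+0), (-1,+1), (+2,+2), (+5,+3), (+8,+4); their common second difference is (+3,+1) (constant acceleration).
step 6: x=20, y=11 + (+11,+5) → x=31, y=16
step 7: x=31, y=16 + (+14,+6) → x=45, y=22

x=45, y=22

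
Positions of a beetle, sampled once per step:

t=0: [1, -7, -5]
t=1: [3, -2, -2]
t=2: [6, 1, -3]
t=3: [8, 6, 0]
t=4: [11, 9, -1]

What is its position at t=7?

The moves between consecutive positions are [+2, +5, +3], [+3, +3, -1], [+2, +5, +3], [+3, +3, -1]; they repeat the 2-cycle [[+2, +5, +3], [+3, +3, -1]].
step 5: apply [+2, +5, +3] → [13, 14, 2]
step 6: apply [+3, +3, -1] → [16, 17, 1]
step 7: apply [+2, +5, +3] → [18, 22, 4]

[18, 22, 4]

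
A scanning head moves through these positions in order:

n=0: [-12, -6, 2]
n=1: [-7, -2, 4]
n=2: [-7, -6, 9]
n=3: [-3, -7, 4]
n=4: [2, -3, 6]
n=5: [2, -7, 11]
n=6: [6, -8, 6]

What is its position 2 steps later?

[11, -8, 13]

The moves between consecutive positions are [+5, +4, +2], [+0, -4, +5], [+4, -1, -5], [+5, +4, +2], [+0, -4, +5], [+4, -1, -5]; they repeat the 3-cycle [[+5, +4, +2], [+0, -4, +5], [+4, -1, -5]].
step 7: apply [+5, +4, +2] → [11, -4, 8]
step 8: apply [+0, -4, +5] → [11, -8, 13]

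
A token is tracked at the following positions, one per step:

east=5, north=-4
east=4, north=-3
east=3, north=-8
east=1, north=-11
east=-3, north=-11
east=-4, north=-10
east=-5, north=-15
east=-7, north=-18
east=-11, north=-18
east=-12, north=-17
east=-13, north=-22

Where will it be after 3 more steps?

east=-20, north=-24

The moves between consecutive positions are (-1,+1), (-1,-5), (-2,-3), (-4,+0), (-1,+1), (-1,-5), (-2,-3), (-4,+0), (-1,+1), (-1,-5); they repeat the 4-cycle [(-1,+1), (-1,-5), (-2,-3), (-4,+0)].
step 11: apply (-2,-3) → east=-15, north=-25
step 12: apply (-4,+0) → east=-19, north=-25
step 13: apply (-1,+1) → east=-20, north=-24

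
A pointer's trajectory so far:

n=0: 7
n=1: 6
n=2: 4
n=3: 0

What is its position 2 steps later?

Step-to-step displacements: -1, -2, -4; each is 2× the previous.
step 4: 0 − 8 → -8
step 5: -8 − 16 → -24

-24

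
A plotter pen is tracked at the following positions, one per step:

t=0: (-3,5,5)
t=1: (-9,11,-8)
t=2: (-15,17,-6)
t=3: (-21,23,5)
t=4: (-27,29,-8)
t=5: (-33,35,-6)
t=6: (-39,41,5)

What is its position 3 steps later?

(-57,59,5)

The first coordinate changes by -6 each step, so at step 9 it is -3 + 9·(-6) = -57.
The second coordinate changes by +6 each step, so at step 9 it is 5 + 9·(6) = 59.
The third coordinate repeats the cycle [5, -8, -6] with period 3; step 9 mod 3 = 0, giving 5.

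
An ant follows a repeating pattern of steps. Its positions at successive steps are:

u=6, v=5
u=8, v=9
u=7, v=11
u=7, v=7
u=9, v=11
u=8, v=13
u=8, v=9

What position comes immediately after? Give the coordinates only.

The moves between consecutive positions are (+2,+4), (-1,+2), (+0,-4), (+2,+4), (-1,+2), (+0,-4); they repeat the 3-cycle [(+2,+4), (-1,+2), (+0,-4)].
step 7: apply (+2,+4) → u=10, v=13

u=10, v=13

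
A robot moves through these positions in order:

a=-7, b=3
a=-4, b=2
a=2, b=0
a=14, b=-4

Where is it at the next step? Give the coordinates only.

a=38, b=-12

The jumps are (+3, -1), (+6, -2), (+12, -4) — a geometric progression with ratio 2.
step 4: a=14, b=-4 + (+24, -8) → a=38, b=-12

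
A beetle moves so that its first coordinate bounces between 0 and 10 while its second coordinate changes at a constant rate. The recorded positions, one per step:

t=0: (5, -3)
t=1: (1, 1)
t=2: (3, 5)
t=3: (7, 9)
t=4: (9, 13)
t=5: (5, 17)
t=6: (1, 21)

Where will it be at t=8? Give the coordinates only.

The first coordinate reflects between 0 and 10, moving 4 per step.
  step 7: 1 → 3
  step 8: 3 → 7
The second coordinate changes by +4 each step: at step 8 it is 29.

(7, 29)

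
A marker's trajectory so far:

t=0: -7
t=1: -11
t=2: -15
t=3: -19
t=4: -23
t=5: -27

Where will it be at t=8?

-39

Constant displacement of -4 per step.
step 6: -27 − 4 → -31
step 7: -31 − 4 → -35
step 8: -35 − 4 → -39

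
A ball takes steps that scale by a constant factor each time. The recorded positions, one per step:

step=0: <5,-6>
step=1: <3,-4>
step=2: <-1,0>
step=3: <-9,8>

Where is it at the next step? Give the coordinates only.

<-25,24>

The jumps are <-2,+2>, <-4,+4>, <-8,+8> — a geometric progression with ratio 2.
step 4: <-9,8> + <-16,+16> → <-25,24>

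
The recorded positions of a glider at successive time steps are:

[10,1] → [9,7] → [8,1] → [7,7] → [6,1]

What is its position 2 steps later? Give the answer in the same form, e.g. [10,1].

The first coordinate changes by -1 each step, so at step 6 it is 10 + 6·(-1) = 4.
The second coordinate repeats the cycle [1, 7] with period 2; step 6 mod 2 = 0, giving 1.

[4,1]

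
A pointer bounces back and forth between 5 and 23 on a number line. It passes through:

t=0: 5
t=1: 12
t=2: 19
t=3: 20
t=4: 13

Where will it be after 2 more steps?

11

The value travels 7 per step and bounces off the walls at 5 and 23.
  step 5: 13 → 6
  step 6: 6 → 11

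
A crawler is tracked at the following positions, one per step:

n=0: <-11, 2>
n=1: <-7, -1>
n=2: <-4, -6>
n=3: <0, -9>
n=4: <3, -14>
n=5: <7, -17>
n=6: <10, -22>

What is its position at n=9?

<21, -33>

Differencing gives <+4, -3>, <+3, -5>, <+4, -3>, <+3, -5>, <+4, -3>, <+3, -5>. This is the pattern <+4, -3>, <+3, -5> repeated.
step 7: apply <+4, -3> → <14, -25>
step 8: apply <+3, -5> → <17, -30>
step 9: apply <+4, -3> → <21, -33>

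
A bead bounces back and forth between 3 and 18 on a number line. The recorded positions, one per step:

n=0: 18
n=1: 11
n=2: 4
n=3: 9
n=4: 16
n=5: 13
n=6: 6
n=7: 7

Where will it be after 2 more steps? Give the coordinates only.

15

The value travels 7 per step and bounces off the walls at 3 and 18.
  step 8: 7 → 14
  step 9: 14 → 15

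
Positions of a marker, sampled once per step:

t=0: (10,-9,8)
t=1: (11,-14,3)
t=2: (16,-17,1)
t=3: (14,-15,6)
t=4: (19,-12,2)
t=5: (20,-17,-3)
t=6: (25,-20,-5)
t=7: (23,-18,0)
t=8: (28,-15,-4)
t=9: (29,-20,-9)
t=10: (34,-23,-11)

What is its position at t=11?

(32,-21,-6)

Differencing gives (+1,-5,-5), (+5,-3,-2), (-2,+2,+5), (+5,+3,-4), (+1,-5,-5), (+5,-3,-2), (-2,+2,+5), (+5,+3,-4), (+1,-5,-5), (+5,-3,-2). This is the pattern (+1,-5,-5), (+5,-3,-2), (-2,+2,+5), (+5,+3,-4) repeated.
step 11: apply (-2,+2,+5) → (32,-21,-6)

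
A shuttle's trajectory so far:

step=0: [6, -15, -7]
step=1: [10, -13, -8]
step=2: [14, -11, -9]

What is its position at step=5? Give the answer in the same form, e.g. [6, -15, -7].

Constant displacement of [+4, +2, -1] per step.
step 3: [14, -11, -9] + [+4, +2, -1] → [18, -9, -10]
step 4: [18, -9, -10] + [+4, +2, -1] → [22, -7, -11]
step 5: [22, -7, -11] + [+4, +2, -1] → [26, -5, -12]

[26, -5, -12]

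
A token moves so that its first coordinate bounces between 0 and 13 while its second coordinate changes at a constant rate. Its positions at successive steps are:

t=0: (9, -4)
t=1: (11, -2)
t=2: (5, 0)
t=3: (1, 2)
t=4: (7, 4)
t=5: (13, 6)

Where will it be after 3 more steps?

(5, 12)

The first coordinate reflects between 0 and 13, moving 6 per step.
  step 6: 13 → 7
  step 7: 7 → 1
  step 8: 1 → 5
The second coordinate changes by +2 each step: at step 8 it is 12.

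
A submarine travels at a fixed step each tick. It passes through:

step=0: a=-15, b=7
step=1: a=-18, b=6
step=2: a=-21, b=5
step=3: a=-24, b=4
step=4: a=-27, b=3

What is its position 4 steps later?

Constant displacement of (-3, -1) per step.
step 5: a=-27, b=3 + (-3, -1) → a=-30, b=2
step 6: a=-30, b=2 + (-3, -1) → a=-33, b=1
step 7: a=-33, b=1 + (-3, -1) → a=-36, b=0
step 8: a=-36, b=0 + (-3, -1) → a=-39, b=-1

a=-39, b=-1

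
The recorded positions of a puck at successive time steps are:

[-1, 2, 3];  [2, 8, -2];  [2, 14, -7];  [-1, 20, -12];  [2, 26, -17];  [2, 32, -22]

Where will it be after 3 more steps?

[2, 50, -37]

First: cycles through -1, 2, 2 every 3 steps. Step 8 lands at position 2 of the cycle → 2.
Second: linear, +6 per step → 50 at step 8.
Third: linear, -5 per step → -37 at step 8.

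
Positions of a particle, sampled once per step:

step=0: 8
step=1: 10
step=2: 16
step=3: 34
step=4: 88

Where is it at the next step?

250

The jumps are +2, +6, +18, +54 — a geometric progression with ratio 3.
step 5: 88 + 162 → 250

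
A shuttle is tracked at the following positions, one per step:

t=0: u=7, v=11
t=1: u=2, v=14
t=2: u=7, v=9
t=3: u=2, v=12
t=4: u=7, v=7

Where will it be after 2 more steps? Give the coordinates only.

u=7, v=5

Differencing gives (-5,+3), (+5,-5), (-5,+3), (+5,-5). This is the pattern (-5,+3), (+5,-5) repeated.
step 5: apply (-5,+3) → u=2, v=10
step 6: apply (+5,-5) → u=7, v=5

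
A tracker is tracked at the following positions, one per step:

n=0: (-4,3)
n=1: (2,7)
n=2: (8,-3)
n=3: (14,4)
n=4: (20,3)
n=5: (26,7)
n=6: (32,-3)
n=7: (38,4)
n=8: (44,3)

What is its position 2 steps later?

(56,-3)

The first coordinate changes by +6 each step, so at step 10 it is -4 + 10·(6) = 56.
The second coordinate repeats the cycle [3, 7, -3, 4] with period 4; step 10 mod 4 = 2, giving -3.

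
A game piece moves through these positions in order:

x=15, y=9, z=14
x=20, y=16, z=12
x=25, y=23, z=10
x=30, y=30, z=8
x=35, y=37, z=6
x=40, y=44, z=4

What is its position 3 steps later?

Each step adds (+5,+7,-2) to the position.
step 6: x=40, y=44, z=4 + (+5,+7,-2) → x=45, y=51, z=2
step 7: x=45, y=51, z=2 + (+5,+7,-2) → x=50, y=58, z=0
step 8: x=50, y=58, z=0 + (+5,+7,-2) → x=55, y=65, z=-2

x=55, y=65, z=-2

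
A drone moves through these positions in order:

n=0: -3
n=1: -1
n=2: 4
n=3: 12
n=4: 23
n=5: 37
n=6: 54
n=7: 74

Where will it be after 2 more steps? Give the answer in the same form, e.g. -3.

First differences are +2, +5, +8, +11, +14, +17, +20; their common second difference is +3 (constant acceleration).
step 8: 74 + 23 → 97
step 9: 97 + 26 → 123

123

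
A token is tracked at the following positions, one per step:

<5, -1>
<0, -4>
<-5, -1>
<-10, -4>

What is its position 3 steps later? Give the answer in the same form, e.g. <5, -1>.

<-25, -1>

The first coordinate changes by -5 each step, so at step 6 it is 5 + 6·(-5) = -25.
The second coordinate repeats the cycle [-1, -4] with period 2; step 6 mod 2 = 0, giving -1.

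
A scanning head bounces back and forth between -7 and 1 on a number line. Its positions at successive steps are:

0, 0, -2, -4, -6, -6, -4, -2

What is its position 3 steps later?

-2

The value reflects between -7 and 1, moving 2 per step.
  step 8: -2 → 0
  step 9: 0 → 0
  step 10: 0 → -2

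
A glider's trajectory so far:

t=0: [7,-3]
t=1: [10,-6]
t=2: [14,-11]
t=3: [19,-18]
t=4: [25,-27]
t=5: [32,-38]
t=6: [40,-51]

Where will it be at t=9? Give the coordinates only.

[70,-102]

Successive displacements: [+3,-3], [+4,-5], [+5,-7], [+6,-9], [+7,-11], [+8,-13] — each changes by [+1,-2].
step 7: [40,-51] + [+9,-15] → [49,-66]
step 8: [49,-66] + [+10,-17] → [59,-83]
step 9: [59,-83] + [+11,-19] → [70,-102]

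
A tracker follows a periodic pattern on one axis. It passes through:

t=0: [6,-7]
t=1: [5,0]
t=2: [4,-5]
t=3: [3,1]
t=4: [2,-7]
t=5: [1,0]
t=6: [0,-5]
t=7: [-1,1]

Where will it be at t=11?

The first coordinate changes by -1 each step, so at step 11 it is 6 + 11·(-1) = -5.
The second coordinate repeats the cycle [-7, 0, -5, 1] with period 4; step 11 mod 4 = 3, giving 1.

[-5,1]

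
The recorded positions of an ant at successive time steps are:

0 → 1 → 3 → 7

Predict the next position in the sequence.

The jumps are +1, +2, +4 — a geometric progression with ratio 2.
step 4: 7 + 8 → 15

15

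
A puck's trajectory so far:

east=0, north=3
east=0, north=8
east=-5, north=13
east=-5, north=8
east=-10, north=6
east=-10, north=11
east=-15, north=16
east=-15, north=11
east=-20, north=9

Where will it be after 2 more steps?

Differencing gives (+0, +5), (-5, +5), (+0, -5), (-5, -2), (+0, +5), (-5, +5), (+0, -5), (-5, -2). This is the pattern (+0, +5), (-5, +5), (+0, -5), (-5, -2) repeated.
step 9: apply (+0, +5) → east=-20, north=14
step 10: apply (-5, +5) → east=-25, north=19

east=-25, north=19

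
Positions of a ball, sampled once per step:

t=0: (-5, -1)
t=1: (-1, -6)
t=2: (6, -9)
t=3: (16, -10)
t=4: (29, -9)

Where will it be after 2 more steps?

Taking differences between consecutive positions: (+4, -5), (+7, -3), (+10, -1), (+13, +1). These grow by (+3, +2) each step.
step 5: (29, -9) + (+16, +3) → (45, -6)
step 6: (45, -6) + (+19, +5) → (64, -1)

(64, -1)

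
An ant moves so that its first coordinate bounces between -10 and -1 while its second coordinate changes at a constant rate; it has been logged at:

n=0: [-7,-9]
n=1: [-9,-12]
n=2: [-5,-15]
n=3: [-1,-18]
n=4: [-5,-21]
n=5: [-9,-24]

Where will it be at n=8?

[-3,-33]

The first coordinate reflects between -10 and -1, moving 4 per step.
  step 6: -9 → -7
  step 7: -7 → -3
  step 8: -3 → -3
The second coordinate changes by -3 each step: at step 8 it is -33.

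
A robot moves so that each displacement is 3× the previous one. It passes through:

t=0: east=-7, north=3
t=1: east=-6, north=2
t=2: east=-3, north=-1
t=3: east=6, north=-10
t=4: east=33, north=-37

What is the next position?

east=114, north=-118

Consecutive displacements (+1, -1), (+3, -3), (+9, -9), (+27, -27) scale by a factor of 3 each step.
step 5: east=33, north=-37 + (+81, -81) → east=114, north=-118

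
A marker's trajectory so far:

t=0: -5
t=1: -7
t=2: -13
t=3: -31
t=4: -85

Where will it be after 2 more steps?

Step-to-step displacements: -2, -6, -18, -54; each is 3× the previous.
step 5: -85 − 162 → -247
step 6: -247 − 486 → -733

-733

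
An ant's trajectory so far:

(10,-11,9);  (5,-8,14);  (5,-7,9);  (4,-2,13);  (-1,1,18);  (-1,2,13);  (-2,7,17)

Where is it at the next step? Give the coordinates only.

(-7,10,22)

Differencing gives (-5,+3,+5), (+0,+1,-5), (-1,+5,+4), (-5,+3,+5), (+0,+1,-5), (-1,+5,+4). This is the pattern (-5,+3,+5), (+0,+1,-5), (-1,+5,+4) repeated.
step 7: apply (-5,+3,+5) → (-7,10,22)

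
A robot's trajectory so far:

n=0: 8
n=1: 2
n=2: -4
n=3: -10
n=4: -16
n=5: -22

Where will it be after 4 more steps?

The position changes by -6 every step.
step 6: -22 − 6 → -28
step 7: -28 − 6 → -34
step 8: -34 − 6 → -40
step 9: -40 − 6 → -46

-46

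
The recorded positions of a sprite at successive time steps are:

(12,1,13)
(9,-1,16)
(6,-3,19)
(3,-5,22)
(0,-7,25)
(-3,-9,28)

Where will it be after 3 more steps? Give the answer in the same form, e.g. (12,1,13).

Each step adds (-3,-2,+3) to the position.
step 6: (-3,-9,28) + (-3,-2,+3) → (-6,-11,31)
step 7: (-6,-11,31) + (-3,-2,+3) → (-9,-13,34)
step 8: (-9,-13,34) + (-3,-2,+3) → (-12,-15,37)

(-12,-15,37)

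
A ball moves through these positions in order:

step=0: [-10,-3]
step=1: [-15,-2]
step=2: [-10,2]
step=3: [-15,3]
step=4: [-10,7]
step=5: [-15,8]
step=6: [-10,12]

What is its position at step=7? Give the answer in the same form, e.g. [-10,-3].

[-15,13]

Step-to-step displacements: [-5,+1], [+5,+4], [-5,+1], [+5,+4], [-5,+1], [+5,+4] — a repeating cycle of length 2.
step 7: apply [-5,+1] → [-15,13]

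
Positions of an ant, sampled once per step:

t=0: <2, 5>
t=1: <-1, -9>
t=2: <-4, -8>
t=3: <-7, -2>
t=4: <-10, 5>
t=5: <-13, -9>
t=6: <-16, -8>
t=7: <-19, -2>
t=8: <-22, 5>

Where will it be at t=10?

<-28, -8>

First: linear, -3 per step → -28 at step 10.
Second: cycles through 5, -9, -8, -2 every 4 steps. Step 10 lands at position 2 of the cycle → -8.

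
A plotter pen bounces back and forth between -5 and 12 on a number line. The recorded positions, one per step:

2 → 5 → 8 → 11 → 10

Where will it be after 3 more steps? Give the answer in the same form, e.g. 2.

The value reflects between -5 and 12, moving 3 per step.
  step 5: 10 → 7
  step 6: 7 → 4
  step 7: 4 → 1

1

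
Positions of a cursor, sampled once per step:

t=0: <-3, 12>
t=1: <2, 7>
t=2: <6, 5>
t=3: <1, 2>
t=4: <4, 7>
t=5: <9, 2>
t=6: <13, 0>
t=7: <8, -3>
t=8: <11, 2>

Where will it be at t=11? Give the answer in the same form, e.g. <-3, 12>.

Step-to-step displacements: <+5, -5>, <+4, -2>, <-5, -3>, <+3, +5>, <+5, -5>, <+4, -2>, <-5, -3>, <+3, +5> — a repeating cycle of length 4.
step 9: apply <+5, -5> → <16, -3>
step 10: apply <+4, -2> → <20, -5>
step 11: apply <-5, -3> → <15, -8>

<15, -8>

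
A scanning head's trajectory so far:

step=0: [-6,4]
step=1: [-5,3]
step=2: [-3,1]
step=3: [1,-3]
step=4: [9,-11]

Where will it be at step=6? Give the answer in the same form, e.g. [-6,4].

Consecutive displacements [+1,-1], [+2,-2], [+4,-4], [+8,-8] scale by a factor of 2 each step.
step 5: [9,-11] + [+16,-16] → [25,-27]
step 6: [25,-27] + [+32,-32] → [57,-59]

[57,-59]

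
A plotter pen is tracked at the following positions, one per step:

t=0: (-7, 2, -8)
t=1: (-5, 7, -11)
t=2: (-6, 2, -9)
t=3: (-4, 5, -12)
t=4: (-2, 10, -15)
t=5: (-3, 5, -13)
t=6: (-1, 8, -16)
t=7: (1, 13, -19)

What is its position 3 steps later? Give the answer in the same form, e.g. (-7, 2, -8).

(4, 16, -23)

Differencing gives (+2, +5, -3), (-1, -5, +2), (+2, +3, -3), (+2, +5, -3), (-1, -5, +2), (+2, +3, -3), (+2, +5, -3). This is the pattern (+2, +5, -3), (-1, -5, +2), (+2, +3, -3) repeated.
step 8: apply (-1, -5, +2) → (0, 8, -17)
step 9: apply (+2, +3, -3) → (2, 11, -20)
step 10: apply (+2, +5, -3) → (4, 16, -23)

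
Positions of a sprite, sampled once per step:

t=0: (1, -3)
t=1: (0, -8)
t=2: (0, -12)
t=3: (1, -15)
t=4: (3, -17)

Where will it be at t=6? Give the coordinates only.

(10, -18)

Taking differences between consecutive positions: (-1, -5), (+0, -4), (+1, -3), (+2, -2). These grow by (+1, +1) each step.
step 5: (3, -17) + (+3, -1) → (6, -18)
step 6: (6, -18) + (+4, +0) → (10, -18)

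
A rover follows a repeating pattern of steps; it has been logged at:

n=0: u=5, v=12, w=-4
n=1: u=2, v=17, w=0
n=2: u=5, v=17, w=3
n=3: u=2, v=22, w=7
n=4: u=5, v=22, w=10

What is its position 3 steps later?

u=2, v=32, w=21

Differencing gives (-3, +5, +4), (+3, +0, +3), (-3, +5, +4), (+3, +0, +3). This is the pattern (-3, +5, +4), (+3, +0, +3) repeated.
step 5: apply (-3, +5, +4) → u=2, v=27, w=14
step 6: apply (+3, +0, +3) → u=5, v=27, w=17
step 7: apply (-3, +5, +4) → u=2, v=32, w=21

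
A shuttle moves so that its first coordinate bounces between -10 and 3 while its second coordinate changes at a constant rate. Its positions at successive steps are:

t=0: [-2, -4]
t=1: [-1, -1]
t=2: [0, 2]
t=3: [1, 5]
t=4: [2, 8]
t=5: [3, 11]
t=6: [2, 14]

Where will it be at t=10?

The first coordinate travels 1 per step and bounces off the walls at -10 and 3.
  step 7: 2 → 1
  step 8: 1 → 0
  step 9: 0 → -1
  step 10: -1 → -2
The second coordinate changes by +3 each step: at step 10 it is 26.

[-2, 26]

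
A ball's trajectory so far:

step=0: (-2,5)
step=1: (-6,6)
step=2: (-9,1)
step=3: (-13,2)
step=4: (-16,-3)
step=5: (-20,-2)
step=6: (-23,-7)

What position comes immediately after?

(-27,-6)

The moves between consecutive positions are (-4,+1), (-3,-5), (-4,+1), (-3,-5), (-4,+1), (-3,-5); they repeat the 2-cycle [(-4,+1), (-3,-5)].
step 7: apply (-4,+1) → (-27,-6)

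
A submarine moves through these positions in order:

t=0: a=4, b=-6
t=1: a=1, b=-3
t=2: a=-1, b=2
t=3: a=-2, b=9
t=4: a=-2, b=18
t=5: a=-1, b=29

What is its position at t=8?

a=8, b=74

Taking differences between consecutive positions: (-3,+3), (-2,+5), (-1,+7), (+0,+9), (+1,+11). These grow by (+1,+2) each step.
step 6: a=-1, b=29 + (+2,+13) → a=1, b=42
step 7: a=1, b=42 + (+3,+15) → a=4, b=57
step 8: a=4, b=57 + (+4,+17) → a=8, b=74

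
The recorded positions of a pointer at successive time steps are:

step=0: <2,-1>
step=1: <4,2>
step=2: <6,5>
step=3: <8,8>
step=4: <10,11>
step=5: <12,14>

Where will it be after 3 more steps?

Constant displacement of <+2,+3> per step.
step 6: <12,14> + <+2,+3> → <14,17>
step 7: <14,17> + <+2,+3> → <16,20>
step 8: <16,20> + <+2,+3> → <18,23>

<18,23>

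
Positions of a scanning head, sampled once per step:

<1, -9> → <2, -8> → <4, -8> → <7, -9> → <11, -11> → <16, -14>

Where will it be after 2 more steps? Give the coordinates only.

<29, -23>

Successive displacements: <+1, +1>, <+2, +0>, <+3, -1>, <+4, -2>, <+5, -3> — each changes by <+1, -1>.
step 6: <16, -14> + <+6, -4> → <22, -18>
step 7: <22, -18> + <+7, -5> → <29, -23>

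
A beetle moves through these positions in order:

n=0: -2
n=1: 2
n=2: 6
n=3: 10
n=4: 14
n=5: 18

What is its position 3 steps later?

30

Constant displacement of +4 per step.
step 6: 18 + 4 → 22
step 7: 22 + 4 → 26
step 8: 26 + 4 → 30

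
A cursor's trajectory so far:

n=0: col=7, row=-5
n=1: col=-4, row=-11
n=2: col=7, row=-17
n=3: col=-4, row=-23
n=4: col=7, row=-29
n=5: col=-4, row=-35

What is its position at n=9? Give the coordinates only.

The col coordinate repeats the cycle [7, -4] with period 2; step 9 mod 2 = 1, giving -4.
The row coordinate changes by -6 each step, so at step 9 it is -5 + 9·(-6) = -59.

col=-4, row=-59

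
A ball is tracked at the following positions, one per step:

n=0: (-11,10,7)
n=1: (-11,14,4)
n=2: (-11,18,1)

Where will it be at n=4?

Constant displacement of (+0,+4,-3) per step.
step 3: (-11,18,1) + (+0,+4,-3) → (-11,22,-2)
step 4: (-11,22,-2) + (+0,+4,-3) → (-11,26,-5)

(-11,26,-5)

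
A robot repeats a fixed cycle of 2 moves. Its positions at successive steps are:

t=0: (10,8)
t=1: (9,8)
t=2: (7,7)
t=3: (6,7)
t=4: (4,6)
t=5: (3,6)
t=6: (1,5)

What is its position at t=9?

The moves between consecutive positions are (-1,+0), (-2,-1), (-1,+0), (-2,-1), (-1,+0), (-2,-1); they repeat the 2-cycle [(-1,+0), (-2,-1)].
step 7: apply (-1,+0) → (0,5)
step 8: apply (-2,-1) → (-2,4)
step 9: apply (-1,+0) → (-3,4)

(-3,4)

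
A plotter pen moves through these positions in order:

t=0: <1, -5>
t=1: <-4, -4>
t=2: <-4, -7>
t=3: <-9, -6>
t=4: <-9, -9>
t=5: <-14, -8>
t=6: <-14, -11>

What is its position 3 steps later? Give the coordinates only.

<-24, -12>

The moves between consecutive positions are <-5, +1>, <+0, -3>, <-5, +1>, <+0, -3>, <-5, +1>, <+0, -3>; they repeat the 2-cycle [<-5, +1>, <+0, -3>].
step 7: apply <-5, +1> → <-19, -10>
step 8: apply <+0, -3> → <-19, -13>
step 9: apply <-5, +1> → <-24, -12>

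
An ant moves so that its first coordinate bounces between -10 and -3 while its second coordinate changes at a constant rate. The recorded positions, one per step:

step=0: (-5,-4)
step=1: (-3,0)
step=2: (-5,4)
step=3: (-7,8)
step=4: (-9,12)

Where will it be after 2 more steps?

The first coordinate travels 2 per step and bounces off the walls at -10 and -3.
  step 5: -9 → -9
  step 6: -9 → -7
The second coordinate changes by +4 each step: at step 6 it is 20.

(-7,20)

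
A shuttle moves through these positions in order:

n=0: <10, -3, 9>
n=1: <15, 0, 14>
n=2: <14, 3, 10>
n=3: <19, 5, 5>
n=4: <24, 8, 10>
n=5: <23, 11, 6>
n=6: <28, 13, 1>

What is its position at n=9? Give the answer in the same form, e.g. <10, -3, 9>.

<37, 21, -3>

Differencing gives <+5, +3, +5>, <-1, +3, -4>, <+5, +2, -5>, <+5, +3, +5>, <-1, +3, -4>, <+5, +2, -5>. This is the pattern <+5, +3, +5>, <-1, +3, -4>, <+5, +2, -5> repeated.
step 7: apply <+5, +3, +5> → <33, 16, 6>
step 8: apply <-1, +3, -4> → <32, 19, 2>
step 9: apply <+5, +2, -5> → <37, 21, -3>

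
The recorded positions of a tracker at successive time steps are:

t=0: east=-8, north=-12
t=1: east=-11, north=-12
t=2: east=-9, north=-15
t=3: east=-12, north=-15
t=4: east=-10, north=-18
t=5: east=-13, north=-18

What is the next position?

The moves between consecutive positions are (-3,+0), (+2,-3), (-3,+0), (+2,-3), (-3,+0); they repeat the 2-cycle [(-3,+0), (+2,-3)].
step 6: apply (+2,-3) → east=-11, north=-21

east=-11, north=-21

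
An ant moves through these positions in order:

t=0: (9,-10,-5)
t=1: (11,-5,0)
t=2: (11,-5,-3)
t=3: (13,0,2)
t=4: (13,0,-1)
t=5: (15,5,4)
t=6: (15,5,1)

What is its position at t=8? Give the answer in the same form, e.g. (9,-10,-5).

(17,10,3)

The moves between consecutive positions are (+2,+5,+5), (+0,+0,-3), (+2,+5,+5), (+0,+0,-3), (+2,+5,+5), (+0,+0,-3); they repeat the 2-cycle [(+2,+5,+5), (+0,+0,-3)].
step 7: apply (+2,+5,+5) → (17,10,6)
step 8: apply (+0,+0,-3) → (17,10,3)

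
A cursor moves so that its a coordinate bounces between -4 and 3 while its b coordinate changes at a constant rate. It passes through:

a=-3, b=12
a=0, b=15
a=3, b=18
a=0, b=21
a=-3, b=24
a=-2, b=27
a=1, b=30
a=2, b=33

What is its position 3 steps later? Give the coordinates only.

a=-1, b=42

The a coordinate travels 3 per step and bounces off the walls at -4 and 3.
  step 8: 2 → -1
  step 9: -1 → -4
  step 10: -4 → -1
The b coordinate changes by +3 each step: at step 10 it is 42.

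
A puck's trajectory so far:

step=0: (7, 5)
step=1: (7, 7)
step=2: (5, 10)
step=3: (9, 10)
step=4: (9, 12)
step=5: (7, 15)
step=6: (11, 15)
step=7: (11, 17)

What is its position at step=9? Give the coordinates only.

(13, 20)

The moves between consecutive positions are (+0, +2), (-2, +3), (+4, +0), (+0, +2), (-2, +3), (+4, +0), (+0, +2); they repeat the 3-cycle [(+0, +2), (-2, +3), (+4, +0)].
step 8: apply (-2, +3) → (9, 20)
step 9: apply (+4, +0) → (13, 20)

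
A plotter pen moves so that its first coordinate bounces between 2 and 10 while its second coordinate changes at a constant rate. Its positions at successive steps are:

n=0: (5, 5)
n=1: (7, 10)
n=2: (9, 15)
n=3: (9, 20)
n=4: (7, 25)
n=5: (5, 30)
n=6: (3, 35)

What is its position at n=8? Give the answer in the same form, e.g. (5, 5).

The first coordinate reflects between 2 and 10, moving 2 per step.
  step 7: 3 → 3
  step 8: 3 → 5
The second coordinate changes by +5 each step: at step 8 it is 45.

(5, 45)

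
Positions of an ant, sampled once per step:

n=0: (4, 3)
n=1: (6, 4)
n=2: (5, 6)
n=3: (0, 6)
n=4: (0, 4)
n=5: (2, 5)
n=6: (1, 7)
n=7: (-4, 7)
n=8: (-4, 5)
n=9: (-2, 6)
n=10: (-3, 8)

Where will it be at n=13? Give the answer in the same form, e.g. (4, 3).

The moves between consecutive positions are (+2, +1), (-1, +2), (-5, +0), (+0, -2), (+2, +1), (-1, +2), (-5, +0), (+0, -2), (+2, +1), (-1, +2); they repeat the 4-cycle [(+2, +1), (-1, +2), (-5, +0), (+0, -2)].
step 11: apply (-5, +0) → (-8, 8)
step 12: apply (+0, -2) → (-8, 6)
step 13: apply (+2, +1) → (-6, 7)

(-6, 7)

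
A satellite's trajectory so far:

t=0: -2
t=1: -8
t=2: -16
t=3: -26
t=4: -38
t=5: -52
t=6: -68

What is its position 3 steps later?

First differences are -6, -8, -10, -12, -14, -16; their common second difference is -2 (constant acceleration).
step 7: -68 − 18 → -86
step 8: -86 − 20 → -106
step 9: -106 − 22 → -128

-128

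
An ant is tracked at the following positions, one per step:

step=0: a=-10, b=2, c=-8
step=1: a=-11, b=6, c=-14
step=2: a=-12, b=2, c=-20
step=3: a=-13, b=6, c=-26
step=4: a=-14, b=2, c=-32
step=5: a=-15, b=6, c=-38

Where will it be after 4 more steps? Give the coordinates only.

a=-19, b=6, c=-62

A: linear, -1 per step → -19 at step 9.
B: cycles through 2, 6 every 2 steps. Step 9 lands at position 1 of the cycle → 6.
C: linear, -6 per step → -62 at step 9.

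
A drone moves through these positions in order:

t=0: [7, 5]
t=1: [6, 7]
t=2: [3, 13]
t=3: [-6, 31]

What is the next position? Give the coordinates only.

Step-to-step displacements: [-1, +2], [-3, +6], [-9, +18]; each is 3× the previous.
step 4: [-6, 31] + [-27, +54] → [-33, 85]

[-33, 85]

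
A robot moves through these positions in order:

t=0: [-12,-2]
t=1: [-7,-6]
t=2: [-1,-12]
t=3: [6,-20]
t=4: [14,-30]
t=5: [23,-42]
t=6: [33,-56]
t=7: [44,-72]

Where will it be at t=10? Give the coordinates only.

[83,-132]

Successive displacements: [+5,-4], [+6,-6], [+7,-8], [+8,-10], [+9,-12], [+10,-14], [+11,-16] — each changes by [+1,-2].
step 8: [44,-72] + [+12,-18] → [56,-90]
step 9: [56,-90] + [+13,-20] → [69,-110]
step 10: [69,-110] + [+14,-22] → [83,-132]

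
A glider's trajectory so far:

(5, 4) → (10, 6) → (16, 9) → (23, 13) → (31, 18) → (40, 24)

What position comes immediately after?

Taking differences between consecutive positions: (+5, +2), (+6, +3), (+7, +4), (+8, +5), (+9, +6). These grow by (+1, +1) each step.
step 6: (40, 24) + (+10, +7) → (50, 31)

(50, 31)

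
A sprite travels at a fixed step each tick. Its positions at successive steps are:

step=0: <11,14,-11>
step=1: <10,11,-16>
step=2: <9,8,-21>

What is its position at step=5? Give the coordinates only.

Each step adds <-1,-3,-5> to the position.
step 3: <9,8,-21> + <-1,-3,-5> → <8,5,-26>
step 4: <8,5,-26> + <-1,-3,-5> → <7,2,-31>
step 5: <7,2,-31> + <-1,-3,-5> → <6,-1,-36>

<6,-1,-36>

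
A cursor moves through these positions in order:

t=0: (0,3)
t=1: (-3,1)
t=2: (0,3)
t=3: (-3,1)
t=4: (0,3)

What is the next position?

(-3,1)

The jumps are (-3,-2), (+3,+2), (-3,-2), (+3,+2) — a geometric progression with ratio -1.
step 5: (0,3) + (-3,-2) → (-3,1)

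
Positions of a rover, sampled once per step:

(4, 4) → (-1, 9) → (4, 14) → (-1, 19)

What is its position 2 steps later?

(-1, 29)

The first coordinate repeats the cycle [4, -1] with period 2; step 5 mod 2 = 1, giving -1.
The second coordinate changes by +5 each step, so at step 5 it is 4 + 5·(5) = 29.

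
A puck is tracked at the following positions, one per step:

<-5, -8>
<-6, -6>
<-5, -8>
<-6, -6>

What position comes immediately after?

<-5, -8>

Consecutive displacements <-1, +2>, <+1, -2>, <-1, +2> scale by a factor of -1 each step.
step 4: <-6, -6> + <+1, -2> → <-5, -8>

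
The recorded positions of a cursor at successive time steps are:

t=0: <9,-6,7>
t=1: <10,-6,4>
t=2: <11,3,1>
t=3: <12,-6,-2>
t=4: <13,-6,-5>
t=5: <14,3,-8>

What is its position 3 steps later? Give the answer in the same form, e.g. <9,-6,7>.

<17,3,-17>

First: linear, +1 per step → 17 at step 8.
Second: cycles through -6, -6, 3 every 3 steps. Step 8 lands at position 2 of the cycle → 3.
Third: linear, -3 per step → -17 at step 8.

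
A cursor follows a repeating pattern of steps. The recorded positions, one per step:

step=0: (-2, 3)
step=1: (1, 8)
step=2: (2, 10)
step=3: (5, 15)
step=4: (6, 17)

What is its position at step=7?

Step-to-step displacements: (+3, +5), (+1, +2), (+3, +5), (+1, +2) — a repeating cycle of length 2.
step 5: apply (+3, +5) → (9, 22)
step 6: apply (+1, +2) → (10, 24)
step 7: apply (+3, +5) → (13, 29)

(13, 29)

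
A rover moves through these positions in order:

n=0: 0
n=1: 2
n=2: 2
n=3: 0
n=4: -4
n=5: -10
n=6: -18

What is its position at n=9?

-54

First differences are +2, +0, -2, -4, -6, -8; their common second difference is -2 (constant acceleration).
step 7: -18 − 10 → -28
step 8: -28 − 12 → -40
step 9: -40 − 14 → -54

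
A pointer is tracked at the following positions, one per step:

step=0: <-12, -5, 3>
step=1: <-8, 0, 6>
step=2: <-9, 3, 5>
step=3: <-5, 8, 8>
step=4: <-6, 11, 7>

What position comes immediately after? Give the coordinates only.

Differencing gives <+4, +5, +3>, <-1, +3, -1>, <+4, +5, +3>, <-1, +3, -1>. This is the pattern <+4, +5, +3>, <-1, +3, -1> repeated.
step 5: apply <+4, +5, +3> → <-2, 16, 10>

<-2, 16, 10>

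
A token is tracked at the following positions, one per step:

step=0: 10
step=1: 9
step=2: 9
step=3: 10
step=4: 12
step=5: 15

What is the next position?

Taking differences between consecutive positions: -1, +0, +1, +2, +3. These grow by +1 each step.
step 6: 15 + 4 → 19

19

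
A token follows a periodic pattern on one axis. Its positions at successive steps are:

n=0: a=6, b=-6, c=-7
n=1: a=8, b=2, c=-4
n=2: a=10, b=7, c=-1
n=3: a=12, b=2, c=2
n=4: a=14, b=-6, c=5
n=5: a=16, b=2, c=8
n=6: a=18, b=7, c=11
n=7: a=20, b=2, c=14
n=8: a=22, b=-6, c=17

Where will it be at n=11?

a=28, b=2, c=26

The a coordinate changes by +2 each step, so at step 11 it is 6 + 11·(2) = 28.
The b coordinate repeats the cycle [-6, 2, 7, 2] with period 4; step 11 mod 4 = 3, giving 2.
The c coordinate changes by +3 each step, so at step 11 it is -7 + 11·(3) = 26.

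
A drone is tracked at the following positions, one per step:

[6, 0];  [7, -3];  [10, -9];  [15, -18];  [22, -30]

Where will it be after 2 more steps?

Successive displacements: [+1, -3], [+3, -6], [+5, -9], [+7, -12] — each changes by [+2, -3].
step 5: [22, -30] + [+9, -15] → [31, -45]
step 6: [31, -45] + [+11, -18] → [42, -63]

[42, -63]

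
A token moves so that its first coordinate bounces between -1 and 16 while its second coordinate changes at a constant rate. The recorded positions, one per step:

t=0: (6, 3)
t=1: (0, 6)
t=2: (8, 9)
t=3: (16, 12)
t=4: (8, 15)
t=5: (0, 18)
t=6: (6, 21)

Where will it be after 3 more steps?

The first coordinate travels 8 per step and bounces off the walls at -1 and 16.
  step 7: 6 → 14
  step 8: 14 → 10
  step 9: 10 → 2
The second coordinate changes by +3 each step: at step 9 it is 30.

(2, 30)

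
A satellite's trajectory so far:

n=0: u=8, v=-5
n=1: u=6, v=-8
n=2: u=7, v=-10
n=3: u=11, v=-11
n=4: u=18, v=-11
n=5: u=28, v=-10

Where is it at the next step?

u=41, v=-8

Taking differences between consecutive positions: (-2, -3), (+1, -2), (+4, -1), (+7, +0), (+10, +1). These grow by (+3, +1) each step.
step 6: u=28, v=-10 + (+13, +2) → u=41, v=-8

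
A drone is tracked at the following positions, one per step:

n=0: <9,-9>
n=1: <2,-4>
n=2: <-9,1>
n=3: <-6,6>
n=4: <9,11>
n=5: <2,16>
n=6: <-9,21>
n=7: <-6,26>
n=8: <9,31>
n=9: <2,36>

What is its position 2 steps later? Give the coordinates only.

<-6,46>

First: cycles through 9, 2, -9, -6 every 4 steps. Step 11 lands at position 3 of the cycle → -6.
Second: linear, +5 per step → 46 at step 11.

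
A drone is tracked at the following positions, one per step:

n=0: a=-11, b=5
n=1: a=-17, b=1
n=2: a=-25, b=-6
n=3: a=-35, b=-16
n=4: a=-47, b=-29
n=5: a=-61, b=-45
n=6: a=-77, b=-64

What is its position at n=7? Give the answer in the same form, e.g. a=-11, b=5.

a=-95, b=-86

Successive displacements: (-6,-4), (-8,-7), (-10,-10), (-12,-13), (-14,-16), (-16,-19) — each changes by (-2,-3).
step 7: a=-77, b=-64 + (-18,-22) → a=-95, b=-86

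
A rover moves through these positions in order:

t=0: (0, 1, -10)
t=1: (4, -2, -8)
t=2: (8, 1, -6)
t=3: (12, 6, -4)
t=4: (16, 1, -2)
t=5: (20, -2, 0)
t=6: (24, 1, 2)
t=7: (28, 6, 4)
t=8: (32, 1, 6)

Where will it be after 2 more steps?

(40, 1, 10)

The first coordinate changes by +4 each step, so at step 10 it is 0 + 10·(4) = 40.
The second coordinate repeats the cycle [1, -2, 1, 6] with period 4; step 10 mod 4 = 2, giving 1.
The third coordinate changes by +2 each step, so at step 10 it is -10 + 10·(2) = 10.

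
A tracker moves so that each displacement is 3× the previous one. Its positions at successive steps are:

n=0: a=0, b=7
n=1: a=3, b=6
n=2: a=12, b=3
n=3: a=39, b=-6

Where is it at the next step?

a=120, b=-33

The jumps are (+3, -1), (+9, -3), (+27, -9) — a geometric progression with ratio 3.
step 4: a=39, b=-6 + (+81, -27) → a=120, b=-33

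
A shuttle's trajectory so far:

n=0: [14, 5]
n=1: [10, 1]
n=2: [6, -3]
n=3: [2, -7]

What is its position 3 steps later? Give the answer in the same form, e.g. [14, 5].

[-10, -19]

The position changes by [-4, -4] every step.
step 4: [2, -7] + [-4, -4] → [-2, -11]
step 5: [-2, -11] + [-4, -4] → [-6, -15]
step 6: [-6, -15] + [-4, -4] → [-10, -19]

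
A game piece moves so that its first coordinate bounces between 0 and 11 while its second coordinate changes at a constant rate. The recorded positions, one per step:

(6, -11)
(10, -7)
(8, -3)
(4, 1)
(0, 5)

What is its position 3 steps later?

The first coordinate reflects between 0 and 11, moving 4 per step.
  step 5: 0 → 4
  step 6: 4 → 8
  step 7: 8 → 10
The second coordinate changes by +4 each step: at step 7 it is 17.

(10, 17)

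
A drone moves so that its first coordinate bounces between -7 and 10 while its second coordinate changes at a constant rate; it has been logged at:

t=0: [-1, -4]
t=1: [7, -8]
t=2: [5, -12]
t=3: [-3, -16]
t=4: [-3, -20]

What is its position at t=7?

The first coordinate travels 8 per step and bounces off the walls at -7 and 10.
  step 5: -3 → 5
  step 6: 5 → 7
  step 7: 7 → -1
The second coordinate changes by -4 each step: at step 7 it is -32.

[-1, -32]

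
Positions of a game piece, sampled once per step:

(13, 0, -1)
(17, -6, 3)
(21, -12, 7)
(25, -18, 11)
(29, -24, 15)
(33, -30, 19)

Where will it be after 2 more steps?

Constant displacement of (+4, -6, +4) per step.
step 6: (33, -30, 19) + (+4, -6, +4) → (37, -36, 23)
step 7: (37, -36, 23) + (+4, -6, +4) → (41, -42, 27)

(41, -42, 27)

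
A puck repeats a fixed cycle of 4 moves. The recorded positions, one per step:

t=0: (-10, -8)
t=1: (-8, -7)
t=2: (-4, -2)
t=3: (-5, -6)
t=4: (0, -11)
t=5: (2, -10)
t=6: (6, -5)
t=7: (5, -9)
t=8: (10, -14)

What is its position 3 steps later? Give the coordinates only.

(15, -12)

Step-to-step displacements: (+2, +1), (+4, +5), (-1, -4), (+5, -5), (+2, +1), (+4, +5), (-1, -4), (+5, -5) — a repeating cycle of length 4.
step 9: apply (+2, +1) → (12, -13)
step 10: apply (+4, +5) → (16, -8)
step 11: apply (-1, -4) → (15, -12)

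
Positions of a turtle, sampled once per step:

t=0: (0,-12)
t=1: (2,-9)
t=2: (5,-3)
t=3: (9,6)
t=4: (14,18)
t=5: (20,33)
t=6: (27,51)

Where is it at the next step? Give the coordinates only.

First differences are (+2,+3), (+3,+6), (+4,+9), (+5,+12), (+6,+15), (+7,+18); their common second difference is (+1,+3) (constant acceleration).
step 7: (27,51) + (+8,+21) → (35,72)

(35,72)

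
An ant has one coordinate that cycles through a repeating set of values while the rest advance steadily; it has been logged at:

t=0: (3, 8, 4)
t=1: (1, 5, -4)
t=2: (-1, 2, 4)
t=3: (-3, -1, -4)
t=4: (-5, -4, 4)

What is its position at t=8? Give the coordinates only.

(-13, -16, 4)

First: linear, -2 per step → -13 at step 8.
Second: linear, -3 per step → -16 at step 8.
Third: cycles through 4, -4 every 2 steps. Step 8 lands at position 0 of the cycle → 4.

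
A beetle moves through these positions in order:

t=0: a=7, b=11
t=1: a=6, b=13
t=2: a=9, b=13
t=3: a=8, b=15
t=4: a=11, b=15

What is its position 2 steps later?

Differencing gives (-1, +2), (+3, +0), (-1, +2), (+3, +0). This is the pattern (-1, +2), (+3, +0) repeated.
step 5: apply (-1, +2) → a=10, b=17
step 6: apply (+3, +0) → a=13, b=17

a=13, b=17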